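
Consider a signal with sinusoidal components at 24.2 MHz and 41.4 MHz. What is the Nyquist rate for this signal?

Highest-frequency component: 41.4 MHz.
Nyquist rate = 2 × 41.4 MHz = 82.8 MHz.

82.8 MHz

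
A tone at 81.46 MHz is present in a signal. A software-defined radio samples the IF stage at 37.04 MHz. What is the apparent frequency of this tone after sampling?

81.46 MHz mod fs = 7.38 MHz.
7.38 MHz ≤ fs/2 = 18.52 MHz, appears at 7.38 MHz.

7.38 MHz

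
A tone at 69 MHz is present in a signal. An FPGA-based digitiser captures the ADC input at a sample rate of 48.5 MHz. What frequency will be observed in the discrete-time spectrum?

69 MHz mod fs = 20.5 MHz.
20.5 MHz ≤ fs/2 = 24.25 MHz, appears at 20.5 MHz.

20.5 MHz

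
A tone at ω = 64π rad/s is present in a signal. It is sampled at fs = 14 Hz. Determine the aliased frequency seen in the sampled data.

ω = 64π rad/s → f = ω/(2π) = 32 Hz.
32 Hz mod fs = 4 Hz.
4 Hz ≤ fs/2 = 7 Hz, appears at 4 Hz.

4 Hz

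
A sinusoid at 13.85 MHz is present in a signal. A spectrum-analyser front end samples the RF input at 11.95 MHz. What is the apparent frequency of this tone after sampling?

13.85 MHz mod fs = 1.9 MHz.
1.9 MHz ≤ fs/2 = 5.975 MHz, appears at 1.9 MHz.

1.9 MHz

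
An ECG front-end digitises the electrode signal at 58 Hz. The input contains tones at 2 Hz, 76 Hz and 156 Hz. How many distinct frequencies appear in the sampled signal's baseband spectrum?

fs/2 = 29 Hz.
2 Hz ≤ fs/2 = 29 Hz, passes unchanged.
76 Hz mod fs = 18 Hz.
18 Hz ≤ fs/2 = 29 Hz, appears at 18 Hz.
156 Hz mod fs = 40 Hz.
40 Hz > fs/2 = 29 Hz, folds to fs − 40 Hz = 18 Hz.
Distinct values: {2 Hz, 18 Hz} → 2.

2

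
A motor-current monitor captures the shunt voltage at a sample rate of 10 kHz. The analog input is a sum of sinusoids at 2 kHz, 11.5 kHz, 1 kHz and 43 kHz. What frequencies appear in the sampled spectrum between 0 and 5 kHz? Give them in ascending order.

1 kHz, 1.5 kHz, 2 kHz, 3 kHz

fs/2 = 5 kHz.
2 kHz ≤ fs/2 = 5 kHz, passes unchanged.
11.5 kHz mod fs = 1.5 kHz.
1.5 kHz ≤ fs/2 = 5 kHz, appears at 1.5 kHz.
1 kHz ≤ fs/2 = 5 kHz, passes unchanged.
43 kHz mod fs = 3 kHz.
3 kHz ≤ fs/2 = 5 kHz, appears at 3 kHz.
Distinct values: {1 kHz, 1.5 kHz, 2 kHz, 3 kHz}.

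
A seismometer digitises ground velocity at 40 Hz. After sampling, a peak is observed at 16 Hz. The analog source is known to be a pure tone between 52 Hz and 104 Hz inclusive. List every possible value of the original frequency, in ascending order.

56 Hz, 64 Hz, 96 Hz, 104 Hz

Frequencies that alias to 16 Hz are k·fs ± 16 Hz for integer k ≥ 0.
k=0: 16 Hz.
k=1: 24 Hz, 56 Hz.
k=2: 64 Hz, 96 Hz.
k=3: 104 Hz, 136 Hz.
k=4: 144 Hz, 176 Hz.
Within [52 Hz, 104 Hz]: 56 Hz, 64 Hz, 96 Hz, 104 Hz.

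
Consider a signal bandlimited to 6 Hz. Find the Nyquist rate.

12 Hz

Nyquist rate = 2 × 6 Hz = 12 Hz.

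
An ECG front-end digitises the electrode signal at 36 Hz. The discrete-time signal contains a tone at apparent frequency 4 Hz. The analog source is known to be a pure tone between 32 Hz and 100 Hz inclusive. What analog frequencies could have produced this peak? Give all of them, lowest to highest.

32 Hz, 40 Hz, 68 Hz, 76 Hz

Frequencies that alias to 4 Hz are k·fs ± 4 Hz for integer k ≥ 0.
k=0: 4 Hz.
k=1: 32 Hz, 40 Hz.
k=2: 68 Hz, 76 Hz.
k=3: 104 Hz, 112 Hz.
Within [32 Hz, 100 Hz]: 32 Hz, 40 Hz, 68 Hz, 76 Hz.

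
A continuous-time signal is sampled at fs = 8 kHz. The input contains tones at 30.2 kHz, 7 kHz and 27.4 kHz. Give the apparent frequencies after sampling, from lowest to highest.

fs/2 = 4 kHz.
30.2 kHz mod fs = 6.2 kHz.
6.2 kHz > fs/2 = 4 kHz, folds to fs − 6.2 kHz = 1.8 kHz.
7 kHz > fs/2 = 4 kHz, folds to fs − 7 kHz = 1 kHz.
27.4 kHz mod fs = 3.4 kHz.
3.4 kHz ≤ fs/2 = 4 kHz, appears at 3.4 kHz.
Distinct values: {1 kHz, 1.8 kHz, 3.4 kHz}.

1 kHz, 1.8 kHz, 3.4 kHz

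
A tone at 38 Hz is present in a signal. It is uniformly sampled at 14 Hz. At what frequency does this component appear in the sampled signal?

38 Hz mod fs = 10 Hz.
10 Hz > fs/2 = 7 Hz, folds to fs − 10 Hz = 4 Hz.

4 Hz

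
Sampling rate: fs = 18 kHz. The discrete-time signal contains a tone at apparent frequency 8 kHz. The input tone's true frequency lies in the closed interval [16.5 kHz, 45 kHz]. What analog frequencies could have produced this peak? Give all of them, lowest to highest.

26 kHz, 28 kHz, 44 kHz

Frequencies that alias to 8 kHz are k·fs ± 8 kHz for integer k ≥ 0.
k=0: 8 kHz.
k=1: 10 kHz, 26 kHz.
k=2: 28 kHz, 44 kHz.
k=3: 46 kHz, 62 kHz.
Within [16.5 kHz, 45 kHz]: 26 kHz, 28 kHz, 44 kHz.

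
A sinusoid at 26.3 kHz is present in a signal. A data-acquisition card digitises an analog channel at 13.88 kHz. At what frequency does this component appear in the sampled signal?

26.3 kHz mod fs = 12.42 kHz.
12.42 kHz > fs/2 = 6.94 kHz, folds to fs − 12.42 kHz = 1.46 kHz.

1.46 kHz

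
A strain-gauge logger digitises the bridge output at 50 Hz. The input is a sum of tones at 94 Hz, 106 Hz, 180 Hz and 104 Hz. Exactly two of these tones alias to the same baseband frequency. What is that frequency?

fs/2 = 25 Hz.
94 Hz mod fs = 44 Hz.
44 Hz > fs/2 = 25 Hz, folds to fs − 44 Hz = 6 Hz.
106 Hz mod fs = 6 Hz.
6 Hz ≤ fs/2 = 25 Hz, appears at 6 Hz.
180 Hz mod fs = 30 Hz.
30 Hz > fs/2 = 25 Hz, folds to fs − 30 Hz = 20 Hz.
104 Hz mod fs = 4 Hz.
4 Hz ≤ fs/2 = 25 Hz, appears at 4 Hz.
94 Hz and 106 Hz both map to 6 Hz.

6 Hz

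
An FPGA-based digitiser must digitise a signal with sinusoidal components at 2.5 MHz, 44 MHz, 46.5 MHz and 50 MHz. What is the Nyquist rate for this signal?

100 MHz

Highest-frequency component: 50 MHz.
Nyquist rate = 2 × 50 MHz = 100 MHz.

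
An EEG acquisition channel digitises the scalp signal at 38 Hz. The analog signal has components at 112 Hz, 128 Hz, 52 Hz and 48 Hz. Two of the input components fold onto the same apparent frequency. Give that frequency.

14 Hz

fs/2 = 19 Hz.
112 Hz mod fs = 36 Hz.
36 Hz > fs/2 = 19 Hz, folds to fs − 36 Hz = 2 Hz.
128 Hz mod fs = 14 Hz.
14 Hz ≤ fs/2 = 19 Hz, appears at 14 Hz.
52 Hz mod fs = 14 Hz.
14 Hz ≤ fs/2 = 19 Hz, appears at 14 Hz.
48 Hz mod fs = 10 Hz.
10 Hz ≤ fs/2 = 19 Hz, appears at 10 Hz.
52 Hz and 128 Hz both map to 14 Hz.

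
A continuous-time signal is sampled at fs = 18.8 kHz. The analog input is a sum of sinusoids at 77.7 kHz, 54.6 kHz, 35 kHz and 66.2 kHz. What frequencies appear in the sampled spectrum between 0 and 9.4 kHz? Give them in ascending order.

1.8 kHz, 2.5 kHz, 2.6 kHz, 9 kHz

fs/2 = 9.4 kHz.
77.7 kHz mod fs = 2.5 kHz.
2.5 kHz ≤ fs/2 = 9.4 kHz, appears at 2.5 kHz.
54.6 kHz mod fs = 17 kHz.
17 kHz > fs/2 = 9.4 kHz, folds to fs − 17 kHz = 1.8 kHz.
35 kHz mod fs = 16.2 kHz.
16.2 kHz > fs/2 = 9.4 kHz, folds to fs − 16.2 kHz = 2.6 kHz.
66.2 kHz mod fs = 9.8 kHz.
9.8 kHz > fs/2 = 9.4 kHz, folds to fs − 9.8 kHz = 9 kHz.
Distinct values: {1.8 kHz, 2.5 kHz, 2.6 kHz, 9 kHz}.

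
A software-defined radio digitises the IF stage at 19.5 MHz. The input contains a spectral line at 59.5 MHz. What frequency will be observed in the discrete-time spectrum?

59.5 MHz mod fs = 1 MHz.
1 MHz ≤ fs/2 = 9.75 MHz, appears at 1 MHz.

1 MHz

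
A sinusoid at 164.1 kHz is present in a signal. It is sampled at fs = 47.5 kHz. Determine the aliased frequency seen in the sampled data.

21.6 kHz

164.1 kHz mod fs = 21.6 kHz.
21.6 kHz ≤ fs/2 = 23.75 kHz, appears at 21.6 kHz.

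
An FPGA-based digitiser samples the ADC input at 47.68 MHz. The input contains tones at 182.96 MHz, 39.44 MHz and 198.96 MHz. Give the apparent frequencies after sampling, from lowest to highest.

7.76 MHz, 8.24 MHz

fs/2 = 23.84 MHz.
182.96 MHz mod fs = 39.92 MHz.
39.92 MHz > fs/2 = 23.84 MHz, folds to fs − 39.92 MHz = 7.76 MHz.
39.44 MHz > fs/2 = 23.84 MHz, folds to fs − 39.44 MHz = 8.24 MHz.
198.96 MHz mod fs = 8.24 MHz.
8.24 MHz ≤ fs/2 = 23.84 MHz, appears at 8.24 MHz.
Distinct values: {7.76 MHz, 8.24 MHz}.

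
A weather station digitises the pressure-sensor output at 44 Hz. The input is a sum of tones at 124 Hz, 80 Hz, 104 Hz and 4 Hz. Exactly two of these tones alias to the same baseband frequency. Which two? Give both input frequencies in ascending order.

fs/2 = 22 Hz.
124 Hz mod fs = 36 Hz.
36 Hz > fs/2 = 22 Hz, folds to fs − 36 Hz = 8 Hz.
80 Hz mod fs = 36 Hz.
36 Hz > fs/2 = 22 Hz, folds to fs − 36 Hz = 8 Hz.
104 Hz mod fs = 16 Hz.
16 Hz ≤ fs/2 = 22 Hz, appears at 16 Hz.
4 Hz ≤ fs/2 = 22 Hz, passes unchanged.
80 Hz and 124 Hz both map to 8 Hz.

80 Hz, 124 Hz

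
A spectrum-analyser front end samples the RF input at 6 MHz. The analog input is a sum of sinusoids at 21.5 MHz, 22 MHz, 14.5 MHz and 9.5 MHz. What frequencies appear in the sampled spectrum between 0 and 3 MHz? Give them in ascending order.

2 MHz, 2.5 MHz

fs/2 = 3 MHz.
21.5 MHz mod fs = 3.5 MHz.
3.5 MHz > fs/2 = 3 MHz, folds to fs − 3.5 MHz = 2.5 MHz.
22 MHz mod fs = 4 MHz.
4 MHz > fs/2 = 3 MHz, folds to fs − 4 MHz = 2 MHz.
14.5 MHz mod fs = 2.5 MHz.
2.5 MHz ≤ fs/2 = 3 MHz, appears at 2.5 MHz.
9.5 MHz mod fs = 3.5 MHz.
3.5 MHz > fs/2 = 3 MHz, folds to fs − 3.5 MHz = 2.5 MHz.
Distinct values: {2 MHz, 2.5 MHz}.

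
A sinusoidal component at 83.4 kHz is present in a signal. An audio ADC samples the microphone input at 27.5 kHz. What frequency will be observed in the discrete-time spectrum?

83.4 kHz mod fs = 0.9 kHz.
0.9 kHz ≤ fs/2 = 13.75 kHz, appears at 0.9 kHz.

0.9 kHz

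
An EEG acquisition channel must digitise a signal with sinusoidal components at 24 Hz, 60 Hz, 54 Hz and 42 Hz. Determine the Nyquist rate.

Highest-frequency component: 60 Hz.
Nyquist rate = 2 × 60 Hz = 120 Hz.

120 Hz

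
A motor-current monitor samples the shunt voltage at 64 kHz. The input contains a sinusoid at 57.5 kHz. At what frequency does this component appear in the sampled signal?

57.5 kHz > fs/2 = 32 kHz, folds to fs − 57.5 kHz = 6.5 kHz.

6.5 kHz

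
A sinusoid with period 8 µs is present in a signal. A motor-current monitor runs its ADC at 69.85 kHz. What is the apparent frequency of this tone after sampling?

T = 8 µs → f = 1/T = 125 kHz.
125 kHz mod fs = 55.15 kHz.
55.15 kHz > fs/2 = 34.925 kHz, folds to fs − 55.15 kHz = 14.7 kHz.

14.7 kHz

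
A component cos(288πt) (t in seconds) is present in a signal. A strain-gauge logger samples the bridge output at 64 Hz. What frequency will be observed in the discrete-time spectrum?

ω = 288π rad/s → f = ω/(2π) = 144 Hz.
144 Hz mod fs = 16 Hz.
16 Hz ≤ fs/2 = 32 Hz, appears at 16 Hz.

16 Hz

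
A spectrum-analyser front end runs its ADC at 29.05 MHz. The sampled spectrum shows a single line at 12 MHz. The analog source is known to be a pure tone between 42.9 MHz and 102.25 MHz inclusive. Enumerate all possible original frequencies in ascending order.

Frequencies that alias to 12 MHz are k·fs ± 12 MHz for integer k ≥ 0.
k=0: 12 MHz.
k=1: 17.05 MHz, 41.05 MHz.
k=2: 46.1 MHz, 70.1 MHz.
k=3: 75.15 MHz, 99.15 MHz.
k=4: 104.2 MHz, 128.2 MHz.
Within [42.9 MHz, 102.25 MHz]: 46.1 MHz, 70.1 MHz, 75.15 MHz, 99.15 MHz.

46.1 MHz, 70.1 MHz, 75.15 MHz, 99.15 MHz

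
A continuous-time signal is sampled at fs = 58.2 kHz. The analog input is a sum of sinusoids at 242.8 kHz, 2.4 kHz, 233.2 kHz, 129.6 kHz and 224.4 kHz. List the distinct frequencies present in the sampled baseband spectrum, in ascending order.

0.4 kHz, 2.4 kHz, 8.4 kHz, 10 kHz, 13.2 kHz

fs/2 = 29.1 kHz.
242.8 kHz mod fs = 10 kHz.
10 kHz ≤ fs/2 = 29.1 kHz, appears at 10 kHz.
2.4 kHz ≤ fs/2 = 29.1 kHz, passes unchanged.
233.2 kHz mod fs = 0.4 kHz.
0.4 kHz ≤ fs/2 = 29.1 kHz, appears at 0.4 kHz.
129.6 kHz mod fs = 13.2 kHz.
13.2 kHz ≤ fs/2 = 29.1 kHz, appears at 13.2 kHz.
224.4 kHz mod fs = 49.8 kHz.
49.8 kHz > fs/2 = 29.1 kHz, folds to fs − 49.8 kHz = 8.4 kHz.
Distinct values: {0.4 kHz, 2.4 kHz, 8.4 kHz, 10 kHz, 13.2 kHz}.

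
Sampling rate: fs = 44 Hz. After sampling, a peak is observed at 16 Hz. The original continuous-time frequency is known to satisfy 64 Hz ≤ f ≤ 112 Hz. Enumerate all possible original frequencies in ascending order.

Frequencies that alias to 16 Hz are k·fs ± 16 Hz for integer k ≥ 0.
k=0: 16 Hz.
k=1: 28 Hz, 60 Hz.
k=2: 72 Hz, 104 Hz.
k=3: 116 Hz, 148 Hz.
Within [64 Hz, 112 Hz]: 72 Hz, 104 Hz.

72 Hz, 104 Hz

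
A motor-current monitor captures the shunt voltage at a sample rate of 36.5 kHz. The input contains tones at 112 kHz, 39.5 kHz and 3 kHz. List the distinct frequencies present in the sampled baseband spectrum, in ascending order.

2.5 kHz, 3 kHz

fs/2 = 18.25 kHz.
112 kHz mod fs = 2.5 kHz.
2.5 kHz ≤ fs/2 = 18.25 kHz, appears at 2.5 kHz.
39.5 kHz mod fs = 3 kHz.
3 kHz ≤ fs/2 = 18.25 kHz, appears at 3 kHz.
3 kHz ≤ fs/2 = 18.25 kHz, passes unchanged.
Distinct values: {2.5 kHz, 3 kHz}.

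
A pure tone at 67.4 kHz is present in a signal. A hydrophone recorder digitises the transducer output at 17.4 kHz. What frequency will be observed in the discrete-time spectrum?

2.2 kHz

67.4 kHz mod fs = 15.2 kHz.
15.2 kHz > fs/2 = 8.7 kHz, folds to fs − 15.2 kHz = 2.2 kHz.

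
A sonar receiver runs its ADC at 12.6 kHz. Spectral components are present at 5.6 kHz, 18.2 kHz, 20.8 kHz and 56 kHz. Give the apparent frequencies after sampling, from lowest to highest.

4.4 kHz, 5.6 kHz

fs/2 = 6.3 kHz.
5.6 kHz ≤ fs/2 = 6.3 kHz, passes unchanged.
18.2 kHz mod fs = 5.6 kHz.
5.6 kHz ≤ fs/2 = 6.3 kHz, appears at 5.6 kHz.
20.8 kHz mod fs = 8.2 kHz.
8.2 kHz > fs/2 = 6.3 kHz, folds to fs − 8.2 kHz = 4.4 kHz.
56 kHz mod fs = 5.6 kHz.
5.6 kHz ≤ fs/2 = 6.3 kHz, appears at 5.6 kHz.
Distinct values: {4.4 kHz, 5.6 kHz}.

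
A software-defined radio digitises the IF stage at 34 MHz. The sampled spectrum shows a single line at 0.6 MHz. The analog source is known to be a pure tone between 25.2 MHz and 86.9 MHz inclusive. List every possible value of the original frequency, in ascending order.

Frequencies that alias to 0.6 MHz are k·fs ± 0.6 MHz for integer k ≥ 0.
k=0: 0.6 MHz.
k=1: 33.4 MHz, 34.6 MHz.
k=2: 67.4 MHz, 68.6 MHz.
k=3: 101.4 MHz, 102.6 MHz.
Within [25.2 MHz, 86.9 MHz]: 33.4 MHz, 34.6 MHz, 67.4 MHz, 68.6 MHz.

33.4 MHz, 34.6 MHz, 67.4 MHz, 68.6 MHz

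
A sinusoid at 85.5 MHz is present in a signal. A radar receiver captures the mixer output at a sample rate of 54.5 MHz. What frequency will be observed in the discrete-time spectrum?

85.5 MHz mod fs = 31 MHz.
31 MHz > fs/2 = 27.25 MHz, folds to fs − 31 MHz = 23.5 MHz.

23.5 MHz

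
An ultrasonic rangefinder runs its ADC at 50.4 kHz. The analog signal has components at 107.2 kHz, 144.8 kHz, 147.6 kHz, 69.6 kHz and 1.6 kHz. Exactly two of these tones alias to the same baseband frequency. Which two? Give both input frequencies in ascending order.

fs/2 = 25.2 kHz.
107.2 kHz mod fs = 6.4 kHz.
6.4 kHz ≤ fs/2 = 25.2 kHz, appears at 6.4 kHz.
144.8 kHz mod fs = 44 kHz.
44 kHz > fs/2 = 25.2 kHz, folds to fs − 44 kHz = 6.4 kHz.
147.6 kHz mod fs = 46.8 kHz.
46.8 kHz > fs/2 = 25.2 kHz, folds to fs − 46.8 kHz = 3.6 kHz.
69.6 kHz mod fs = 19.2 kHz.
19.2 kHz ≤ fs/2 = 25.2 kHz, appears at 19.2 kHz.
1.6 kHz ≤ fs/2 = 25.2 kHz, passes unchanged.
107.2 kHz and 144.8 kHz both map to 6.4 kHz.

107.2 kHz, 144.8 kHz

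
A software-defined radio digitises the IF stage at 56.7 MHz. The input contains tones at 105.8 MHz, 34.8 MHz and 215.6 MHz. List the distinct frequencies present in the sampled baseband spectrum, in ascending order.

7.6 MHz, 11.2 MHz, 21.9 MHz

fs/2 = 28.35 MHz.
105.8 MHz mod fs = 49.1 MHz.
49.1 MHz > fs/2 = 28.35 MHz, folds to fs − 49.1 MHz = 7.6 MHz.
34.8 MHz > fs/2 = 28.35 MHz, folds to fs − 34.8 MHz = 21.9 MHz.
215.6 MHz mod fs = 45.5 MHz.
45.5 MHz > fs/2 = 28.35 MHz, folds to fs − 45.5 MHz = 11.2 MHz.
Distinct values: {7.6 MHz, 11.2 MHz, 21.9 MHz}.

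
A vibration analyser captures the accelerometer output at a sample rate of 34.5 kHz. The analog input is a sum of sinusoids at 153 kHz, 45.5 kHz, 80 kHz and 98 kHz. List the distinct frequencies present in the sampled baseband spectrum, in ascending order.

fs/2 = 17.25 kHz.
153 kHz mod fs = 15 kHz.
15 kHz ≤ fs/2 = 17.25 kHz, appears at 15 kHz.
45.5 kHz mod fs = 11 kHz.
11 kHz ≤ fs/2 = 17.25 kHz, appears at 11 kHz.
80 kHz mod fs = 11 kHz.
11 kHz ≤ fs/2 = 17.25 kHz, appears at 11 kHz.
98 kHz mod fs = 29 kHz.
29 kHz > fs/2 = 17.25 kHz, folds to fs − 29 kHz = 5.5 kHz.
Distinct values: {5.5 kHz, 11 kHz, 15 kHz}.

5.5 kHz, 11 kHz, 15 kHz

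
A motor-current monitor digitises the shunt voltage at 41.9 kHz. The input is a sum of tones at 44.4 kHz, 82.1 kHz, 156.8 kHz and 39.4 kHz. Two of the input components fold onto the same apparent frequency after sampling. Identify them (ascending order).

39.4 kHz, 44.4 kHz

fs/2 = 20.95 kHz.
44.4 kHz mod fs = 2.5 kHz.
2.5 kHz ≤ fs/2 = 20.95 kHz, appears at 2.5 kHz.
82.1 kHz mod fs = 40.2 kHz.
40.2 kHz > fs/2 = 20.95 kHz, folds to fs − 40.2 kHz = 1.7 kHz.
156.8 kHz mod fs = 31.1 kHz.
31.1 kHz > fs/2 = 20.95 kHz, folds to fs − 31.1 kHz = 10.8 kHz.
39.4 kHz > fs/2 = 20.95 kHz, folds to fs − 39.4 kHz = 2.5 kHz.
39.4 kHz and 44.4 kHz both map to 2.5 kHz.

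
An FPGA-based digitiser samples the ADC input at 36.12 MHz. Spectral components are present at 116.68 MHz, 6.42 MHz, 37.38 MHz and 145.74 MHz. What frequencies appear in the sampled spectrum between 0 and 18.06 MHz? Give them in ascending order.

1.26 MHz, 6.42 MHz, 8.32 MHz

fs/2 = 18.06 MHz.
116.68 MHz mod fs = 8.32 MHz.
8.32 MHz ≤ fs/2 = 18.06 MHz, appears at 8.32 MHz.
6.42 MHz ≤ fs/2 = 18.06 MHz, passes unchanged.
37.38 MHz mod fs = 1.26 MHz.
1.26 MHz ≤ fs/2 = 18.06 MHz, appears at 1.26 MHz.
145.74 MHz mod fs = 1.26 MHz.
1.26 MHz ≤ fs/2 = 18.06 MHz, appears at 1.26 MHz.
Distinct values: {1.26 MHz, 6.42 MHz, 8.32 MHz}.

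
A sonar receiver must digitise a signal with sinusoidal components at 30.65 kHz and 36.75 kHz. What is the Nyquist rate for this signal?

Highest-frequency component: 36.75 kHz.
Nyquist rate = 2 × 36.75 kHz = 73.5 kHz.

73.5 kHz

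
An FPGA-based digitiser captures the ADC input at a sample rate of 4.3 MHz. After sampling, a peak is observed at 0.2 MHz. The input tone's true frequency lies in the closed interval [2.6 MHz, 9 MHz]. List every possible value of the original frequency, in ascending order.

4.1 MHz, 4.5 MHz, 8.4 MHz, 8.8 MHz

Frequencies that alias to 0.2 MHz are k·fs ± 0.2 MHz for integer k ≥ 0.
k=0: 0.2 MHz.
k=1: 4.1 MHz, 4.5 MHz.
k=2: 8.4 MHz, 8.8 MHz.
k=3: 12.7 MHz, 13.1 MHz.
Within [2.6 MHz, 9 MHz]: 4.1 MHz, 4.5 MHz, 8.4 MHz, 8.8 MHz.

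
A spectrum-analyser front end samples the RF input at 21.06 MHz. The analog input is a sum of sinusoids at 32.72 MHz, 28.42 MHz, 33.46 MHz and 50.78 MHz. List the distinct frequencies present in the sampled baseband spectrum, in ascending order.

fs/2 = 10.53 MHz.
32.72 MHz mod fs = 11.66 MHz.
11.66 MHz > fs/2 = 10.53 MHz, folds to fs − 11.66 MHz = 9.4 MHz.
28.42 MHz mod fs = 7.36 MHz.
7.36 MHz ≤ fs/2 = 10.53 MHz, appears at 7.36 MHz.
33.46 MHz mod fs = 12.4 MHz.
12.4 MHz > fs/2 = 10.53 MHz, folds to fs − 12.4 MHz = 8.66 MHz.
50.78 MHz mod fs = 8.66 MHz.
8.66 MHz ≤ fs/2 = 10.53 MHz, appears at 8.66 MHz.
Distinct values: {7.36 MHz, 8.66 MHz, 9.4 MHz}.

7.36 MHz, 8.66 MHz, 9.4 MHz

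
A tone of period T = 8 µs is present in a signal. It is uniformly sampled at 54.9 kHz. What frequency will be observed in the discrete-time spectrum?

15.2 kHz

T = 8 µs → f = 1/T = 125 kHz.
125 kHz mod fs = 15.2 kHz.
15.2 kHz ≤ fs/2 = 27.45 kHz, appears at 15.2 kHz.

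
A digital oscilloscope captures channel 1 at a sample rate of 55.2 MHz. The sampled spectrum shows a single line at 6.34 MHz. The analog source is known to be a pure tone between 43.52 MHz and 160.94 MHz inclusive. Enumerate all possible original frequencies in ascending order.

Frequencies that alias to 6.34 MHz are k·fs ± 6.34 MHz for integer k ≥ 0.
k=0: 6.34 MHz.
k=1: 48.86 MHz, 61.54 MHz.
k=2: 104.06 MHz, 116.74 MHz.
k=3: 159.26 MHz, 171.94 MHz.
k=4: 214.46 MHz, 227.14 MHz.
Within [43.52 MHz, 160.94 MHz]: 48.86 MHz, 61.54 MHz, 104.06 MHz, 116.74 MHz, 159.26 MHz.

48.86 MHz, 61.54 MHz, 104.06 MHz, 116.74 MHz, 159.26 MHz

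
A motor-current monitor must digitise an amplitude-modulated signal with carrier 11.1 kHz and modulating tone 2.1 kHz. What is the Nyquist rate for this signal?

AM sidebands sit at fc ± fm = 9 kHz and 13.2 kHz.
Highest-frequency component: 13.2 kHz.
Nyquist rate = 2 × 13.2 kHz = 26.4 kHz.

26.4 kHz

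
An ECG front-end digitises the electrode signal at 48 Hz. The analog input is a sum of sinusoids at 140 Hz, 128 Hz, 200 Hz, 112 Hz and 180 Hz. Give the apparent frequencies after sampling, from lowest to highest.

4 Hz, 8 Hz, 12 Hz, 16 Hz

fs/2 = 24 Hz.
140 Hz mod fs = 44 Hz.
44 Hz > fs/2 = 24 Hz, folds to fs − 44 Hz = 4 Hz.
128 Hz mod fs = 32 Hz.
32 Hz > fs/2 = 24 Hz, folds to fs − 32 Hz = 16 Hz.
200 Hz mod fs = 8 Hz.
8 Hz ≤ fs/2 = 24 Hz, appears at 8 Hz.
112 Hz mod fs = 16 Hz.
16 Hz ≤ fs/2 = 24 Hz, appears at 16 Hz.
180 Hz mod fs = 36 Hz.
36 Hz > fs/2 = 24 Hz, folds to fs − 36 Hz = 12 Hz.
Distinct values: {4 Hz, 8 Hz, 12 Hz, 16 Hz}.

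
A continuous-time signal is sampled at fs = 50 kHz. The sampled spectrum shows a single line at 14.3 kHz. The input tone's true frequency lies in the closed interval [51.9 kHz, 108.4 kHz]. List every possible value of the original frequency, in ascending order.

Frequencies that alias to 14.3 kHz are k·fs ± 14.3 kHz for integer k ≥ 0.
k=0: 14.3 kHz.
k=1: 35.7 kHz, 64.3 kHz.
k=2: 85.7 kHz, 114.3 kHz.
k=3: 135.7 kHz, 164.3 kHz.
Within [51.9 kHz, 108.4 kHz]: 64.3 kHz, 85.7 kHz.

64.3 kHz, 85.7 kHz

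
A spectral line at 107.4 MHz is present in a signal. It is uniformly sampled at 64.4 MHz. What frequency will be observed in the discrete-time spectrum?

21.4 MHz

107.4 MHz mod fs = 43 MHz.
43 MHz > fs/2 = 32.2 MHz, folds to fs − 43 MHz = 21.4 MHz.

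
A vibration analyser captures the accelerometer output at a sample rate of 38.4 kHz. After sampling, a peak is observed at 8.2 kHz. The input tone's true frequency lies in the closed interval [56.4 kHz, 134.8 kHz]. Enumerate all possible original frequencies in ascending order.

68.6 kHz, 85 kHz, 107 kHz, 123.4 kHz

Frequencies that alias to 8.2 kHz are k·fs ± 8.2 kHz for integer k ≥ 0.
k=0: 8.2 kHz.
k=1: 30.2 kHz, 46.6 kHz.
k=2: 68.6 kHz, 85 kHz.
k=3: 107 kHz, 123.4 kHz.
k=4: 145.4 kHz, 161.8 kHz.
Within [56.4 kHz, 134.8 kHz]: 68.6 kHz, 85 kHz, 107 kHz, 123.4 kHz.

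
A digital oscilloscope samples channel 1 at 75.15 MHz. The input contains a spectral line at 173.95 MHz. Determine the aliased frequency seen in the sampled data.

23.65 MHz

173.95 MHz mod fs = 23.65 MHz.
23.65 MHz ≤ fs/2 = 37.575 MHz, appears at 23.65 MHz.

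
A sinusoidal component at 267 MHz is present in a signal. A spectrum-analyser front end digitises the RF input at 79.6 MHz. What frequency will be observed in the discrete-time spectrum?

267 MHz mod fs = 28.2 MHz.
28.2 MHz ≤ fs/2 = 39.8 MHz, appears at 28.2 MHz.

28.2 MHz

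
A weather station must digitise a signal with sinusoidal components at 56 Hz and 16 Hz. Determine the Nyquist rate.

Highest-frequency component: 56 Hz.
Nyquist rate = 2 × 56 Hz = 112 Hz.

112 Hz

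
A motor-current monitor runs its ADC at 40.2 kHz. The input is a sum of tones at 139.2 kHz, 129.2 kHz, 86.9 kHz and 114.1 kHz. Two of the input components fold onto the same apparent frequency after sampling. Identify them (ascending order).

86.9 kHz, 114.1 kHz

fs/2 = 20.1 kHz.
139.2 kHz mod fs = 18.6 kHz.
18.6 kHz ≤ fs/2 = 20.1 kHz, appears at 18.6 kHz.
129.2 kHz mod fs = 8.6 kHz.
8.6 kHz ≤ fs/2 = 20.1 kHz, appears at 8.6 kHz.
86.9 kHz mod fs = 6.5 kHz.
6.5 kHz ≤ fs/2 = 20.1 kHz, appears at 6.5 kHz.
114.1 kHz mod fs = 33.7 kHz.
33.7 kHz > fs/2 = 20.1 kHz, folds to fs − 33.7 kHz = 6.5 kHz.
86.9 kHz and 114.1 kHz both map to 6.5 kHz.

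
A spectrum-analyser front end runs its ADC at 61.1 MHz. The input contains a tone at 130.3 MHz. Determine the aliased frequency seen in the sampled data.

130.3 MHz mod fs = 8.1 MHz.
8.1 MHz ≤ fs/2 = 30.55 MHz, appears at 8.1 MHz.

8.1 MHz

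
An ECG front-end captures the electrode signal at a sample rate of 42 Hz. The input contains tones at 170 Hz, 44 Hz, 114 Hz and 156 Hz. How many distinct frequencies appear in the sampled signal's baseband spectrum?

2

fs/2 = 21 Hz.
170 Hz mod fs = 2 Hz.
2 Hz ≤ fs/2 = 21 Hz, appears at 2 Hz.
44 Hz mod fs = 2 Hz.
2 Hz ≤ fs/2 = 21 Hz, appears at 2 Hz.
114 Hz mod fs = 30 Hz.
30 Hz > fs/2 = 21 Hz, folds to fs − 30 Hz = 12 Hz.
156 Hz mod fs = 30 Hz.
30 Hz > fs/2 = 21 Hz, folds to fs − 30 Hz = 12 Hz.
Distinct values: {2 Hz, 12 Hz} → 2.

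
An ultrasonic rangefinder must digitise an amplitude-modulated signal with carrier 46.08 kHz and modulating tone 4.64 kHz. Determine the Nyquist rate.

101.44 kHz

AM sidebands sit at fc ± fm = 41.44 kHz and 50.72 kHz.
Highest-frequency component: 50.72 kHz.
Nyquist rate = 2 × 50.72 kHz = 101.44 kHz.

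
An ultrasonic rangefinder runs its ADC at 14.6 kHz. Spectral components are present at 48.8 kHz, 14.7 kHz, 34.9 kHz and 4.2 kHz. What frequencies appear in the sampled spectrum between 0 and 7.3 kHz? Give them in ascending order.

0.1 kHz, 4.2 kHz, 5 kHz, 5.7 kHz

fs/2 = 7.3 kHz.
48.8 kHz mod fs = 5 kHz.
5 kHz ≤ fs/2 = 7.3 kHz, appears at 5 kHz.
14.7 kHz mod fs = 0.1 kHz.
0.1 kHz ≤ fs/2 = 7.3 kHz, appears at 0.1 kHz.
34.9 kHz mod fs = 5.7 kHz.
5.7 kHz ≤ fs/2 = 7.3 kHz, appears at 5.7 kHz.
4.2 kHz ≤ fs/2 = 7.3 kHz, passes unchanged.
Distinct values: {0.1 kHz, 4.2 kHz, 5 kHz, 5.7 kHz}.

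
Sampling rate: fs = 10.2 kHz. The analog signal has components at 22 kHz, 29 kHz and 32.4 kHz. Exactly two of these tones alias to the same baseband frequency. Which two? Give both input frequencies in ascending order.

fs/2 = 5.1 kHz.
22 kHz mod fs = 1.6 kHz.
1.6 kHz ≤ fs/2 = 5.1 kHz, appears at 1.6 kHz.
29 kHz mod fs = 8.6 kHz.
8.6 kHz > fs/2 = 5.1 kHz, folds to fs − 8.6 kHz = 1.6 kHz.
32.4 kHz mod fs = 1.8 kHz.
1.8 kHz ≤ fs/2 = 5.1 kHz, appears at 1.8 kHz.
22 kHz and 29 kHz both map to 1.6 kHz.

22 kHz, 29 kHz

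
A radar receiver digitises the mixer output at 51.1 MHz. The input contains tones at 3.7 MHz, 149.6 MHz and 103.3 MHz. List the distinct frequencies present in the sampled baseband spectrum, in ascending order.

1.1 MHz, 3.7 MHz

fs/2 = 25.55 MHz.
3.7 MHz ≤ fs/2 = 25.55 MHz, passes unchanged.
149.6 MHz mod fs = 47.4 MHz.
47.4 MHz > fs/2 = 25.55 MHz, folds to fs − 47.4 MHz = 3.7 MHz.
103.3 MHz mod fs = 1.1 MHz.
1.1 MHz ≤ fs/2 = 25.55 MHz, appears at 1.1 MHz.
Distinct values: {1.1 MHz, 3.7 MHz}.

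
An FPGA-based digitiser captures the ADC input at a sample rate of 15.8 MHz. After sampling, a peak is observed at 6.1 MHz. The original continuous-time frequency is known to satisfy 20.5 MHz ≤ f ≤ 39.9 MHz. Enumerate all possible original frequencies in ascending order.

Frequencies that alias to 6.1 MHz are k·fs ± 6.1 MHz for integer k ≥ 0.
k=0: 6.1 MHz.
k=1: 9.7 MHz, 21.9 MHz.
k=2: 25.5 MHz, 37.7 MHz.
k=3: 41.3 MHz, 53.5 MHz.
Within [20.5 MHz, 39.9 MHz]: 21.9 MHz, 25.5 MHz, 37.7 MHz.

21.9 MHz, 25.5 MHz, 37.7 MHz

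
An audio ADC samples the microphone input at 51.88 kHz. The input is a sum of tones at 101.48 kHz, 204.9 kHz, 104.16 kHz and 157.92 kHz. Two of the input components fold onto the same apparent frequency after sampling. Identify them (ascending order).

101.48 kHz, 157.92 kHz

fs/2 = 25.94 kHz.
101.48 kHz mod fs = 49.6 kHz.
49.6 kHz > fs/2 = 25.94 kHz, folds to fs − 49.6 kHz = 2.28 kHz.
204.9 kHz mod fs = 49.26 kHz.
49.26 kHz > fs/2 = 25.94 kHz, folds to fs − 49.26 kHz = 2.62 kHz.
104.16 kHz mod fs = 0.4 kHz.
0.4 kHz ≤ fs/2 = 25.94 kHz, appears at 0.4 kHz.
157.92 kHz mod fs = 2.28 kHz.
2.28 kHz ≤ fs/2 = 25.94 kHz, appears at 2.28 kHz.
101.48 kHz and 157.92 kHz both map to 2.28 kHz.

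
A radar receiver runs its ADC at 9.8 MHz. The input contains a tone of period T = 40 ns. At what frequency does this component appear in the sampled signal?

T = 40 ns → f = 1/T = 25 MHz.
25 MHz mod fs = 5.4 MHz.
5.4 MHz > fs/2 = 4.9 MHz, folds to fs − 5.4 MHz = 4.4 MHz.

4.4 MHz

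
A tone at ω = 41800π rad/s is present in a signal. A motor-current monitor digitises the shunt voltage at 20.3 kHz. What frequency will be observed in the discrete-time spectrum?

0.6 kHz

ω = 41800π rad/s → f = ω/(2π) = 20900 Hz = 20.9 kHz.
20.9 kHz mod fs = 0.6 kHz.
0.6 kHz ≤ fs/2 = 10.15 kHz, appears at 0.6 kHz.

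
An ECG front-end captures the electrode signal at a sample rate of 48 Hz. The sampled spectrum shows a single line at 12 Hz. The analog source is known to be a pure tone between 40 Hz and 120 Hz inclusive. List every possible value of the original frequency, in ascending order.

60 Hz, 84 Hz, 108 Hz

Frequencies that alias to 12 Hz are k·fs ± 12 Hz for integer k ≥ 0.
k=0: 12 Hz.
k=1: 36 Hz, 60 Hz.
k=2: 84 Hz, 108 Hz.
k=3: 132 Hz, 156 Hz.
Within [40 Hz, 120 Hz]: 60 Hz, 84 Hz, 108 Hz.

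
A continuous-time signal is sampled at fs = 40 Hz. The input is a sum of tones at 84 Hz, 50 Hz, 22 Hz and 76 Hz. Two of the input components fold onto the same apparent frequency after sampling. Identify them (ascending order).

fs/2 = 20 Hz.
84 Hz mod fs = 4 Hz.
4 Hz ≤ fs/2 = 20 Hz, appears at 4 Hz.
50 Hz mod fs = 10 Hz.
10 Hz ≤ fs/2 = 20 Hz, appears at 10 Hz.
22 Hz > fs/2 = 20 Hz, folds to fs − 22 Hz = 18 Hz.
76 Hz mod fs = 36 Hz.
36 Hz > fs/2 = 20 Hz, folds to fs − 36 Hz = 4 Hz.
76 Hz and 84 Hz both map to 4 Hz.

76 Hz, 84 Hz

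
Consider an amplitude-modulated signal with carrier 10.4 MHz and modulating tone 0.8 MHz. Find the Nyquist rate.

AM sidebands sit at fc ± fm = 9.6 MHz and 11.2 MHz.
Highest-frequency component: 11.2 MHz.
Nyquist rate = 2 × 11.2 MHz = 22.4 MHz.

22.4 MHz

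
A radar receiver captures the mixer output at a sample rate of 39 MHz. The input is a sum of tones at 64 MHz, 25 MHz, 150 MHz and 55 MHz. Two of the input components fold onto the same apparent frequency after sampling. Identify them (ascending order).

25 MHz, 64 MHz

fs/2 = 19.5 MHz.
64 MHz mod fs = 25 MHz.
25 MHz > fs/2 = 19.5 MHz, folds to fs − 25 MHz = 14 MHz.
25 MHz > fs/2 = 19.5 MHz, folds to fs − 25 MHz = 14 MHz.
150 MHz mod fs = 33 MHz.
33 MHz > fs/2 = 19.5 MHz, folds to fs − 33 MHz = 6 MHz.
55 MHz mod fs = 16 MHz.
16 MHz ≤ fs/2 = 19.5 MHz, appears at 16 MHz.
25 MHz and 64 MHz both map to 14 MHz.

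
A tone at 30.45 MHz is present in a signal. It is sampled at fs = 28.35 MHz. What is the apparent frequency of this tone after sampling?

30.45 MHz mod fs = 2.1 MHz.
2.1 MHz ≤ fs/2 = 14.175 MHz, appears at 2.1 MHz.

2.1 MHz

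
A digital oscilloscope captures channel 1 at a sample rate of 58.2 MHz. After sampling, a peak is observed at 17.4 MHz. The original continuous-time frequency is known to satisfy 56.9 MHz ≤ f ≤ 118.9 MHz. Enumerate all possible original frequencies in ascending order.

75.6 MHz, 99 MHz

Frequencies that alias to 17.4 MHz are k·fs ± 17.4 MHz for integer k ≥ 0.
k=0: 17.4 MHz.
k=1: 40.8 MHz, 75.6 MHz.
k=2: 99 MHz, 133.8 MHz.
k=3: 157.2 MHz, 192 MHz.
Within [56.9 MHz, 118.9 MHz]: 75.6 MHz, 99 MHz.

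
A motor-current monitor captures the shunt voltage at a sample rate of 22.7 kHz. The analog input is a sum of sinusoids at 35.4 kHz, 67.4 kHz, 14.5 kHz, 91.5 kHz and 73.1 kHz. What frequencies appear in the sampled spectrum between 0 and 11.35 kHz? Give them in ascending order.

fs/2 = 11.35 kHz.
35.4 kHz mod fs = 12.7 kHz.
12.7 kHz > fs/2 = 11.35 kHz, folds to fs − 12.7 kHz = 10 kHz.
67.4 kHz mod fs = 22 kHz.
22 kHz > fs/2 = 11.35 kHz, folds to fs − 22 kHz = 0.7 kHz.
14.5 kHz > fs/2 = 11.35 kHz, folds to fs − 14.5 kHz = 8.2 kHz.
91.5 kHz mod fs = 0.7 kHz.
0.7 kHz ≤ fs/2 = 11.35 kHz, appears at 0.7 kHz.
73.1 kHz mod fs = 5 kHz.
5 kHz ≤ fs/2 = 11.35 kHz, appears at 5 kHz.
Distinct values: {0.7 kHz, 5 kHz, 8.2 kHz, 10 kHz}.

0.7 kHz, 5 kHz, 8.2 kHz, 10 kHz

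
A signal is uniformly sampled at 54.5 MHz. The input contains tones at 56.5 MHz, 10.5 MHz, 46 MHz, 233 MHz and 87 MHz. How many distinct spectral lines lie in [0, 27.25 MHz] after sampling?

5

fs/2 = 27.25 MHz.
56.5 MHz mod fs = 2 MHz.
2 MHz ≤ fs/2 = 27.25 MHz, appears at 2 MHz.
10.5 MHz ≤ fs/2 = 27.25 MHz, passes unchanged.
46 MHz > fs/2 = 27.25 MHz, folds to fs − 46 MHz = 8.5 MHz.
233 MHz mod fs = 15 MHz.
15 MHz ≤ fs/2 = 27.25 MHz, appears at 15 MHz.
87 MHz mod fs = 32.5 MHz.
32.5 MHz > fs/2 = 27.25 MHz, folds to fs − 32.5 MHz = 22 MHz.
Distinct values: {2 MHz, 8.5 MHz, 10.5 MHz, 15 MHz, 22 MHz} → 5.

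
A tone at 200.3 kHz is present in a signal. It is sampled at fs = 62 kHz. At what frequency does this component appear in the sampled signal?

200.3 kHz mod fs = 14.3 kHz.
14.3 kHz ≤ fs/2 = 31 kHz, appears at 14.3 kHz.

14.3 kHz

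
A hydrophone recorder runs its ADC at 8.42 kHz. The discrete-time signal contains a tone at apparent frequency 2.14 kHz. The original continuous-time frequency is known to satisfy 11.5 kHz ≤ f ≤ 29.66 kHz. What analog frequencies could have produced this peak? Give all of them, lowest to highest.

Frequencies that alias to 2.14 kHz are k·fs ± 2.14 kHz for integer k ≥ 0.
k=0: 2.14 kHz.
k=1: 6.28 kHz, 10.56 kHz.
k=2: 14.7 kHz, 18.98 kHz.
k=3: 23.12 kHz, 27.4 kHz.
k=4: 31.54 kHz, 35.82 kHz.
Within [11.5 kHz, 29.66 kHz]: 14.7 kHz, 18.98 kHz, 23.12 kHz, 27.4 kHz.

14.7 kHz, 18.98 kHz, 23.12 kHz, 27.4 kHz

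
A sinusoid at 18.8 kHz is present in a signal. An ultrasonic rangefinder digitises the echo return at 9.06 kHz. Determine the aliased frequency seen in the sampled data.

0.68 kHz

18.8 kHz mod fs = 0.68 kHz.
0.68 kHz ≤ fs/2 = 4.53 kHz, appears at 0.68 kHz.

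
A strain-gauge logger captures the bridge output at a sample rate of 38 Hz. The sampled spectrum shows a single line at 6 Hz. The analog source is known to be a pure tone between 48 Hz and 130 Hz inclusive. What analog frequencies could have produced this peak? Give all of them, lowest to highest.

Frequencies that alias to 6 Hz are k·fs ± 6 Hz for integer k ≥ 0.
k=0: 6 Hz.
k=1: 32 Hz, 44 Hz.
k=2: 70 Hz, 82 Hz.
k=3: 108 Hz, 120 Hz.
k=4: 146 Hz, 158 Hz.
Within [48 Hz, 130 Hz]: 70 Hz, 82 Hz, 108 Hz, 120 Hz.

70 Hz, 82 Hz, 108 Hz, 120 Hz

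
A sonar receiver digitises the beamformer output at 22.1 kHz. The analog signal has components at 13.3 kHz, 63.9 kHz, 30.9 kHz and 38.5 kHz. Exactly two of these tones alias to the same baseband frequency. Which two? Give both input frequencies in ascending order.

13.3 kHz, 30.9 kHz

fs/2 = 11.05 kHz.
13.3 kHz > fs/2 = 11.05 kHz, folds to fs − 13.3 kHz = 8.8 kHz.
63.9 kHz mod fs = 19.7 kHz.
19.7 kHz > fs/2 = 11.05 kHz, folds to fs − 19.7 kHz = 2.4 kHz.
30.9 kHz mod fs = 8.8 kHz.
8.8 kHz ≤ fs/2 = 11.05 kHz, appears at 8.8 kHz.
38.5 kHz mod fs = 16.4 kHz.
16.4 kHz > fs/2 = 11.05 kHz, folds to fs − 16.4 kHz = 5.7 kHz.
13.3 kHz and 30.9 kHz both map to 8.8 kHz.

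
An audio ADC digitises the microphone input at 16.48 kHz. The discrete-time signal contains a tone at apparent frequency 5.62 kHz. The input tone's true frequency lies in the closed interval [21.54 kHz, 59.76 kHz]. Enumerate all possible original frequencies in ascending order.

22.1 kHz, 27.34 kHz, 38.58 kHz, 43.82 kHz, 55.06 kHz

Frequencies that alias to 5.62 kHz are k·fs ± 5.62 kHz for integer k ≥ 0.
k=0: 5.62 kHz.
k=1: 10.86 kHz, 22.1 kHz.
k=2: 27.34 kHz, 38.58 kHz.
k=3: 43.82 kHz, 55.06 kHz.
k=4: 60.3 kHz, 71.54 kHz.
Within [21.54 kHz, 59.76 kHz]: 22.1 kHz, 27.34 kHz, 38.58 kHz, 43.82 kHz, 55.06 kHz.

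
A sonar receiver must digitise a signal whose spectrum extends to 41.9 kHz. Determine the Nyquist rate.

Nyquist rate = 2 × 41.9 kHz = 83.8 kHz.

83.8 kHz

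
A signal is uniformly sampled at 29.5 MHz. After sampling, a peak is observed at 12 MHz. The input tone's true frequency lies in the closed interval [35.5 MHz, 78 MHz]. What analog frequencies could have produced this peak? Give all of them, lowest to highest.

41.5 MHz, 47 MHz, 71 MHz, 76.5 MHz

Frequencies that alias to 12 MHz are k·fs ± 12 MHz for integer k ≥ 0.
k=0: 12 MHz.
k=1: 17.5 MHz, 41.5 MHz.
k=2: 47 MHz, 71 MHz.
k=3: 76.5 MHz, 100.5 MHz.
k=4: 106 MHz, 130 MHz.
Within [35.5 MHz, 78 MHz]: 41.5 MHz, 47 MHz, 71 MHz, 76.5 MHz.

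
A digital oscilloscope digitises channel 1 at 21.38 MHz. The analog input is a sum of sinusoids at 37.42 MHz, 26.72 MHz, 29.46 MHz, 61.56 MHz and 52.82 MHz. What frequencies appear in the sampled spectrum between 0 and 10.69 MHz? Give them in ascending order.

fs/2 = 10.69 MHz.
37.42 MHz mod fs = 16.04 MHz.
16.04 MHz > fs/2 = 10.69 MHz, folds to fs − 16.04 MHz = 5.34 MHz.
26.72 MHz mod fs = 5.34 MHz.
5.34 MHz ≤ fs/2 = 10.69 MHz, appears at 5.34 MHz.
29.46 MHz mod fs = 8.08 MHz.
8.08 MHz ≤ fs/2 = 10.69 MHz, appears at 8.08 MHz.
61.56 MHz mod fs = 18.8 MHz.
18.8 MHz > fs/2 = 10.69 MHz, folds to fs − 18.8 MHz = 2.58 MHz.
52.82 MHz mod fs = 10.06 MHz.
10.06 MHz ≤ fs/2 = 10.69 MHz, appears at 10.06 MHz.
Distinct values: {2.58 MHz, 5.34 MHz, 8.08 MHz, 10.06 MHz}.

2.58 MHz, 5.34 MHz, 8.08 MHz, 10.06 MHz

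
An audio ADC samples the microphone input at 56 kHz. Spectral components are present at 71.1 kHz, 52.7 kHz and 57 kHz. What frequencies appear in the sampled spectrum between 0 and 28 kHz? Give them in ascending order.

1 kHz, 3.3 kHz, 15.1 kHz

fs/2 = 28 kHz.
71.1 kHz mod fs = 15.1 kHz.
15.1 kHz ≤ fs/2 = 28 kHz, appears at 15.1 kHz.
52.7 kHz > fs/2 = 28 kHz, folds to fs − 52.7 kHz = 3.3 kHz.
57 kHz mod fs = 1 kHz.
1 kHz ≤ fs/2 = 28 kHz, appears at 1 kHz.
Distinct values: {1 kHz, 3.3 kHz, 15.1 kHz}.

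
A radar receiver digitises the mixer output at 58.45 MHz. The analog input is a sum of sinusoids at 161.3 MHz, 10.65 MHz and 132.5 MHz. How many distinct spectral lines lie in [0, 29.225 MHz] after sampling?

3

fs/2 = 29.225 MHz.
161.3 MHz mod fs = 44.4 MHz.
44.4 MHz > fs/2 = 29.225 MHz, folds to fs − 44.4 MHz = 14.05 MHz.
10.65 MHz ≤ fs/2 = 29.225 MHz, passes unchanged.
132.5 MHz mod fs = 15.6 MHz.
15.6 MHz ≤ fs/2 = 29.225 MHz, appears at 15.6 MHz.
Distinct values: {10.65 MHz, 14.05 MHz, 15.6 MHz} → 3.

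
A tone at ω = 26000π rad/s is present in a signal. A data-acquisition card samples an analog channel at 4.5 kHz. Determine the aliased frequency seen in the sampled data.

ω = 26000π rad/s → f = ω/(2π) = 13000 Hz = 13 kHz.
13 kHz mod fs = 4 kHz.
4 kHz > fs/2 = 2.25 kHz, folds to fs − 4 kHz = 0.5 kHz.

0.5 kHz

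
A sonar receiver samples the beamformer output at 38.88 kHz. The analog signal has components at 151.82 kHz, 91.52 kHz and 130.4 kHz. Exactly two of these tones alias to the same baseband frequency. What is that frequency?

fs/2 = 19.44 kHz.
151.82 kHz mod fs = 35.18 kHz.
35.18 kHz > fs/2 = 19.44 kHz, folds to fs − 35.18 kHz = 3.7 kHz.
91.52 kHz mod fs = 13.76 kHz.
13.76 kHz ≤ fs/2 = 19.44 kHz, appears at 13.76 kHz.
130.4 kHz mod fs = 13.76 kHz.
13.76 kHz ≤ fs/2 = 19.44 kHz, appears at 13.76 kHz.
91.52 kHz and 130.4 kHz both map to 13.76 kHz.

13.76 kHz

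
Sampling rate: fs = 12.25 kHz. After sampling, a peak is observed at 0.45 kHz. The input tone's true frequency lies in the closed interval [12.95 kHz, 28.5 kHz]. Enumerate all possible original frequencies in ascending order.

Frequencies that alias to 0.45 kHz are k·fs ± 0.45 kHz for integer k ≥ 0.
k=0: 0.45 kHz.
k=1: 11.8 kHz, 12.7 kHz.
k=2: 24.05 kHz, 24.95 kHz.
k=3: 36.3 kHz, 37.2 kHz.
Within [12.95 kHz, 28.5 kHz]: 24.05 kHz, 24.95 kHz.

24.05 kHz, 24.95 kHz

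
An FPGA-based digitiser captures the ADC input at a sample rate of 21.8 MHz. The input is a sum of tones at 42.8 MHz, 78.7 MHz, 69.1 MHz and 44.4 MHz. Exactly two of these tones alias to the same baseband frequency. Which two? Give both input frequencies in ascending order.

42.8 MHz, 44.4 MHz

fs/2 = 10.9 MHz.
42.8 MHz mod fs = 21 MHz.
21 MHz > fs/2 = 10.9 MHz, folds to fs − 21 MHz = 0.8 MHz.
78.7 MHz mod fs = 13.3 MHz.
13.3 MHz > fs/2 = 10.9 MHz, folds to fs − 13.3 MHz = 8.5 MHz.
69.1 MHz mod fs = 3.7 MHz.
3.7 MHz ≤ fs/2 = 10.9 MHz, appears at 3.7 MHz.
44.4 MHz mod fs = 0.8 MHz.
0.8 MHz ≤ fs/2 = 10.9 MHz, appears at 0.8 MHz.
42.8 MHz and 44.4 MHz both map to 0.8 MHz.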